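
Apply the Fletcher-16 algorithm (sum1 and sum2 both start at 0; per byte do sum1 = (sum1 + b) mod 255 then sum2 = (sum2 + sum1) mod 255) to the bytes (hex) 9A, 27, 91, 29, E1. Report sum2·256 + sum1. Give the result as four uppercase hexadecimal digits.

Running sums (mod 255):
  after byte 0 (9A): sum1=154, sum2=154
  after byte 1 (27): sum1=193, sum2=92
  after byte 2 (91): sum1=83, sum2=175
  after byte 3 (29): sum1=124, sum2=44
  after byte 4 (E1): sum1=94, sum2=138
Checksum = sum2·256 + sum1 = 138·256 + 94 = 35422 = 0x8A5E.

8A5E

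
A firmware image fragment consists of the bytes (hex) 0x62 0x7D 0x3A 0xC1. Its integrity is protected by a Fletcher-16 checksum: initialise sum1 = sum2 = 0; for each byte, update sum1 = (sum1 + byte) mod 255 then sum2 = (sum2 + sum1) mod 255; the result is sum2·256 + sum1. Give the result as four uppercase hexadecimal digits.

Running sums (mod 255):
  after byte 0 (0x62): sum1=98, sum2=98
  after byte 1 (0x7D): sum1=223, sum2=66
  after byte 2 (0x3A): sum1=26, sum2=92
  after byte 3 (0xC1): sum1=219, sum2=56
Checksum = sum2·256 + sum1 = 56·256 + 219 = 14555 = 0x38DB.

38DB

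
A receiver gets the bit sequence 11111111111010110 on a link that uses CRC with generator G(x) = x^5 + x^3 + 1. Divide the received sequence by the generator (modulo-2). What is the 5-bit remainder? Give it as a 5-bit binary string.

Modulo-2 division of 11111111111010110 by 101001:
  pos 0: 111111 XOR 101001 = 010110
  pos 1: 101101 XOR 101001 = 000100
  pos 4: 100111 XOR 101001 = 001110
  pos 6: 111010 XOR 101001 = 010011
  pos 7: 100111 XOR 101001 = 001110
  pos 9: 111001 XOR 101001 = 010000
  pos 10: 100001 XOR 101001 = 001000
Remainder = 10000 (nonzero — an error is detected).

10000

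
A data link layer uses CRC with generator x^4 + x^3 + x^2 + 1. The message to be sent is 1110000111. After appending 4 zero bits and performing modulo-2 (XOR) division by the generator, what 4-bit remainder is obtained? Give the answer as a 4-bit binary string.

0000

Append 4 zeros: 11100001110000. Divide by 11101 (XOR where the leading bit is 1):
  pos 0: 11100 XOR 11101 = 00001
  pos 4: 10011 XOR 11101 = 01110
  pos 5: 11101 XOR 11101 = 00000
Remainder (last 4 bits) = 0000. This is the CRC / FCS.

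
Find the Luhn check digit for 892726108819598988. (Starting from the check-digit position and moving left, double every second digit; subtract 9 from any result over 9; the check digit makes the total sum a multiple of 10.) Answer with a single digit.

Partial digits right→left: 8 8 9 8 9 5 9 1 8 8 0 1 6 2 7 2 9 8
Double every second digit counting from the check-digit position (so the 1st, 3rd, 5th, ... of the partial from the right).
  doubled (with −9 where >9): 7 9 9 9 7 0 3 5 9 → sum 58
  kept as-is: 8 8 5 1 8 1 2 2 8 → sum 43
Total = 58 + 43 = 101.
Check digit = (10 − (101 mod 10)) mod 10 = 9.

9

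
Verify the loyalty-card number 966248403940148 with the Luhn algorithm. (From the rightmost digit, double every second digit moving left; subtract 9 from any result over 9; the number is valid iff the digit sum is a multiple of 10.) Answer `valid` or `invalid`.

valid

From the right, keep odd positions and double even positions (subtract 9 from any doubled value over 9):
  doubled (positions 2,4,...): 8 0 9 0 7 4 3 → sum 31
  kept (positions 1,3,...): 8 1 4 3 4 4 6 9 → sum 39
Total = 70.
70 mod 10 = 0, so the number is valid.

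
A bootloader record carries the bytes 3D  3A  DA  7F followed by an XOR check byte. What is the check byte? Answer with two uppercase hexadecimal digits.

A2

XOR the bytes together:
  start with 0x3D
  0x3D ⊕ 0x3A = 0x07
  0x07 ⊕ 0xDA = 0xDD
  0xDD ⊕ 0x7F = 0xA2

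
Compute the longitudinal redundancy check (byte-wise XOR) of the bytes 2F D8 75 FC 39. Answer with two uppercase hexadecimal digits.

47

XOR the bytes together:
  start with 0x2F
  0x2F ⊕ 0xD8 = 0xF7
  0xF7 ⊕ 0x75 = 0x82
  0x82 ⊕ 0xFC = 0x7E
  0x7E ⊕ 0x39 = 0x47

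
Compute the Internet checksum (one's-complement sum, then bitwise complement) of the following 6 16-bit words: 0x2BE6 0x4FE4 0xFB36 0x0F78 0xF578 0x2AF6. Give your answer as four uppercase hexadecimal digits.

5917

One's-complement addition (fold any carry out of bit 15 back into bit 0):
  0x2BE6 + 0x4FE4 = 0x07BCA
  0x7BCA + 0xFB36 = 0x17700 → wrap carry → 0x7701
  0x7701 + 0x0F78 = 0x08679
  0x8679 + 0xF578 = 0x17BF1 → wrap carry → 0x7BF2
  0x7BF2 + 0x2AF6 = 0x0A6E8
One's-complement sum = 0xA6E8.
Checksum = ~0xA6E8 & 0xFFFF = 0x5917.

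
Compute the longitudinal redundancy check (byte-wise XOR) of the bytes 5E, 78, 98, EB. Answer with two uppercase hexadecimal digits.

XOR the bytes together:
  start with 0x5E
  0x5E ⊕ 0x78 = 0x26
  0x26 ⊕ 0x98 = 0xBE
  0xBE ⊕ 0xEB = 0x55

55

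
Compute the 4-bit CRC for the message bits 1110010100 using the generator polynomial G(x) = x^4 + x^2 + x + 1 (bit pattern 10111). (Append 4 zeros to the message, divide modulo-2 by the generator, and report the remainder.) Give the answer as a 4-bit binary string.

1011

Append 4 zeros: 11100101000000. Divide by 10111 (XOR where the leading bit is 1):
  pos 0: 11100 XOR 10111 = 01011
  pos 1: 10111 XOR 10111 = 00000
  pos 7: 10000 XOR 10111 = 00111
  pos 9: 11100 XOR 10111 = 01011
Remainder (last 4 bits) = 1011. This is the CRC / FCS.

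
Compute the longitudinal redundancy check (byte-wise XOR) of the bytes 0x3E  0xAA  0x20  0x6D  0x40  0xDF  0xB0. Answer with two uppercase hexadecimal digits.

F6

XOR the bytes together:
  start with 0x3E
  0x3E ⊕ 0xAA = 0x94
  0x94 ⊕ 0x20 = 0xB4
  0xB4 ⊕ 0x6D = 0xD9
  0xD9 ⊕ 0x40 = 0x99
  0x99 ⊕ 0xDF = 0x46
  0x46 ⊕ 0xB0 = 0xF6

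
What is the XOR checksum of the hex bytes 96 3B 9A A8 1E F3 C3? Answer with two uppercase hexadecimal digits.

B1

XOR the bytes together:
  start with 0x96
  0x96 ⊕ 0x3B = 0xAD
  0xAD ⊕ 0x9A = 0x37
  0x37 ⊕ 0xA8 = 0x9F
  0x9F ⊕ 0x1E = 0x81
  0x81 ⊕ 0xF3 = 0x72
  0x72 ⊕ 0xC3 = 0xB1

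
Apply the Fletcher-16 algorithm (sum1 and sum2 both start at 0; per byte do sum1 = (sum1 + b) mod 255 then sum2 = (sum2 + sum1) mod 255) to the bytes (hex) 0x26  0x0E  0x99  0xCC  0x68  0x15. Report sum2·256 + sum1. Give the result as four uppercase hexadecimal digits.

Running sums (mod 255):
  after byte 0 (0x26): sum1=38, sum2=38
  after byte 1 (0x0E): sum1=52, sum2=90
  after byte 2 (0x99): sum1=205, sum2=40
  after byte 3 (0xCC): sum1=154, sum2=194
  after byte 4 (0x68): sum1=3, sum2=197
  after byte 5 (0x15): sum1=24, sum2=221
Checksum = sum2·256 + sum1 = 221·256 + 24 = 56600 = 0xDD18.

DD18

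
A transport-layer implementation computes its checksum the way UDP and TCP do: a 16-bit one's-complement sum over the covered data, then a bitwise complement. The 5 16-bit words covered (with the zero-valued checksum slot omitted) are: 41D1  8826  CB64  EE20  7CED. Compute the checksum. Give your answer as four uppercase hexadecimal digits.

One's-complement addition (fold any carry out of bit 15 back into bit 0):
  0x41D1 + 0x8826 = 0x0C9F7
  0xC9F7 + 0xCB64 = 0x1955B → wrap carry → 0x955C
  0x955C + 0xEE20 = 0x1837C → wrap carry → 0x837D
  0x837D + 0x7CED = 0x1006A → wrap carry → 0x006B
One's-complement sum = 0x006B.
Checksum = ~0x006B & 0xFFFF = 0xFF94.

FF94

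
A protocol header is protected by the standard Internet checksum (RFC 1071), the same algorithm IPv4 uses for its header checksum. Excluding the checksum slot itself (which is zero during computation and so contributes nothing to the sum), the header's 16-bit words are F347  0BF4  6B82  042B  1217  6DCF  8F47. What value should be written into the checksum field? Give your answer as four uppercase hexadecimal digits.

One's-complement addition (fold any carry out of bit 15 back into bit 0):
  0xF347 + 0x0BF4 = 0x0FF3B
  0xFF3B + 0x6B82 = 0x16ABD → wrap carry → 0x6ABE
  0x6ABE + 0x042B = 0x06EE9
  0x6EE9 + 0x1217 = 0x08100
  0x8100 + 0x6DCF = 0x0EECF
  0xEECF + 0x8F47 = 0x17E16 → wrap carry → 0x7E17
One's-complement sum = 0x7E17.
Checksum = ~0x7E17 & 0xFFFF = 0x81E8.

81E8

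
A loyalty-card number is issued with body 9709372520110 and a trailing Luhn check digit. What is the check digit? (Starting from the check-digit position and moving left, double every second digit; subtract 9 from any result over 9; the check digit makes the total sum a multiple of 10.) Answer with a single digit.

6

Partial digits right→left: 0 1 1 0 2 5 2 7 3 9 0 7 9
Double every second digit counting from the check-digit position (so the 1st, 3rd, 5th, ... of the partial from the right).
  doubled (with −9 where >9): 0 2 4 4 6 0 9 → sum 25
  kept as-is: 1 0 5 7 9 7 → sum 29
Total = 25 + 29 = 54.
Check digit = (10 − (54 mod 10)) mod 10 = 6.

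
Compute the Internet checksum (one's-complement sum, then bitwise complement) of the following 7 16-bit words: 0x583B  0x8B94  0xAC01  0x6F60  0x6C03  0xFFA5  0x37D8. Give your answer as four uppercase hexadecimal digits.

One's-complement addition (fold any carry out of bit 15 back into bit 0):
  0x583B + 0x8B94 = 0x0E3CF
  0xE3CF + 0xAC01 = 0x18FD0 → wrap carry → 0x8FD1
  0x8FD1 + 0x6F60 = 0x0FF31
  0xFF31 + 0x6C03 = 0x16B34 → wrap carry → 0x6B35
  0x6B35 + 0xFFA5 = 0x16ADA → wrap carry → 0x6ADB
  0x6ADB + 0x37D8 = 0x0A2B3
One's-complement sum = 0xA2B3.
Checksum = ~0xA2B3 & 0xFFFF = 0x5D4C.

5D4C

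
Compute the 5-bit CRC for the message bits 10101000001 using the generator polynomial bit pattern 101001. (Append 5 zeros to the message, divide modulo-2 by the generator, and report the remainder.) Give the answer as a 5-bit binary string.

Append 5 zeros: 1010100000100000. Divide by 101001 (XOR where the leading bit is 1):
  pos 0: 101010 XOR 101001 = 000011
  pos 4: 110000 XOR 101001 = 011001
  pos 5: 110011 XOR 101001 = 011010
  pos 6: 110100 XOR 101001 = 011101
  pos 7: 111010 XOR 101001 = 010011
  pos 8: 100110 XOR 101001 = 001111
  pos 10: 111100 XOR 101001 = 010101
Remainder (last 5 bits) = 10101. This is the CRC / FCS.

10101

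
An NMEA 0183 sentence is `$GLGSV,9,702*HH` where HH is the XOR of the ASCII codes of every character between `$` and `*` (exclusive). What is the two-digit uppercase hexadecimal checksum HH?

45

XOR the ASCII codes of the payload characters:
  'G' = 0x47 → acc = 0x47
  'L' = 0x4C → acc = 0x0B
  'G' = 0x47 → acc = 0x4C
  'S' = 0x53 → acc = 0x1F
  'V' = 0x56 → acc = 0x49
  ',' = 0x2C → acc = 0x65
  '9' = 0x39 → acc = 0x5C
  ',' = 0x2C → acc = 0x70
  '7' = 0x37 → acc = 0x47
  '0' = 0x30 → acc = 0x77
  '2' = 0x32 → acc = 0x45
Checksum = 0x45.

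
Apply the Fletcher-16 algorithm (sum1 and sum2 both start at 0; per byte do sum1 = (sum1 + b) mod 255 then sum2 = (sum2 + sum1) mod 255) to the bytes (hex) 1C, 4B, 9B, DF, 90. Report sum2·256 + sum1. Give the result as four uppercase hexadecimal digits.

Running sums (mod 255):
  after byte 0 (1C): sum1=28, sum2=28
  after byte 1 (4B): sum1=103, sum2=131
  after byte 2 (9B): sum1=3, sum2=134
  after byte 3 (DF): sum1=226, sum2=105
  after byte 4 (90): sum1=115, sum2=220
Checksum = sum2·256 + sum1 = 220·256 + 115 = 56435 = 0xDC73.

DC73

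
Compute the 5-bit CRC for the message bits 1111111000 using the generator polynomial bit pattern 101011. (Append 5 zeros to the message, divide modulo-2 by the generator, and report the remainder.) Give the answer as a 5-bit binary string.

Append 5 zeros: 111111100000000. Divide by 101011 (XOR where the leading bit is 1):
  pos 0: 111111 XOR 101011 = 010100
  pos 1: 101001 XOR 101011 = 000010
  pos 5: 100000 XOR 101011 = 001011
  pos 7: 101100 XOR 101011 = 000111
Remainder (last 5 bits) = 11100. This is the CRC / FCS.

11100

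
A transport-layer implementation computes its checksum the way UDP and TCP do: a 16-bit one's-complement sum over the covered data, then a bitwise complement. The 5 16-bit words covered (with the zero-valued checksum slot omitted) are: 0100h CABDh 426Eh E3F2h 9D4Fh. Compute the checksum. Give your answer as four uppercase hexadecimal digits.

7091

One's-complement addition (fold any carry out of bit 15 back into bit 0):
  0x0100 + 0xCABD = 0x0CBBD
  0xCBBD + 0x426E = 0x10E2B → wrap carry → 0x0E2C
  0x0E2C + 0xE3F2 = 0x0F21E
  0xF21E + 0x9D4F = 0x18F6D → wrap carry → 0x8F6E
One's-complement sum = 0x8F6E.
Checksum = ~0x8F6E & 0xFFFF = 0x7091.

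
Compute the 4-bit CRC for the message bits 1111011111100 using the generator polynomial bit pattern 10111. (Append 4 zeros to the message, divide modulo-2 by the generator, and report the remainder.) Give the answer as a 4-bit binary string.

1111

Append 4 zeros: 11110111111000000. Divide by 10111 (XOR where the leading bit is 1):
  pos 0: 11110 XOR 10111 = 01001
  pos 1: 10011 XOR 10111 = 00100
  pos 3: 10011 XOR 10111 = 00100
  pos 5: 10011 XOR 10111 = 00100
  pos 7: 10010 XOR 10111 = 00101
  pos 9: 10100 XOR 10111 = 00011
  pos 12: 11000 XOR 10111 = 01111
Remainder (last 4 bits) = 1111. This is the CRC / FCS.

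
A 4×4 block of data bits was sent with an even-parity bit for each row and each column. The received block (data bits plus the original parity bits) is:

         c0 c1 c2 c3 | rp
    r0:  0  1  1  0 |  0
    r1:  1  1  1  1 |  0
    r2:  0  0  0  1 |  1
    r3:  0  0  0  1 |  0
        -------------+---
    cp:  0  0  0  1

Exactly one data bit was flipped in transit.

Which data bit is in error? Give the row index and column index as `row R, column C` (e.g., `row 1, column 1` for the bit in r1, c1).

row 3, column 0

Recompute each row's even parity and compare to rp:
  r0: data parity 0, sent rp 0 → ok
  r1: data parity 0, sent rp 0 → ok
  r2: data parity 1, sent rp 1 → ok
  r3: data parity 1, sent rp 0 → mismatch
Recompute each column's even parity and compare to cp:
  c0: data parity 1, sent cp 0 → mismatch
  c1: data parity 0, sent cp 0 → ok
  c2: data parity 0, sent cp 0 → ok
  c3: data parity 1, sent cp 1 → ok
Exactly one row (r3) and one column (c0) fail → the flipped bit is at their intersection.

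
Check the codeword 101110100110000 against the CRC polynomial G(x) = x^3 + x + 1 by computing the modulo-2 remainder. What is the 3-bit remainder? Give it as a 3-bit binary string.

Modulo-2 division of 101110100110000 by 1011:
  pos 0: 1011 XOR 1011 = 0000
  pos 4: 1010 XOR 1011 = 0001
  pos 7: 1011 XOR 1011 = 0000
Remainder = 000 (zero — the frame passes the CRC check).

000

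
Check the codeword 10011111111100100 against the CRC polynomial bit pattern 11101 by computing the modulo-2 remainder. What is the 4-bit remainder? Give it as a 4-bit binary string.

Modulo-2 division of 10011111111100100 by 11101:
  pos 0: 10011 XOR 11101 = 01110
  pos 1: 11101 XOR 11101 = 00000
  pos 6: 11111 XOR 11101 = 00010
  pos 9: 10100 XOR 11101 = 01001
  pos 10: 10011 XOR 11101 = 01110
  pos 11: 11100 XOR 11101 = 00001
Remainder = 0010 (nonzero — an error is detected).

0010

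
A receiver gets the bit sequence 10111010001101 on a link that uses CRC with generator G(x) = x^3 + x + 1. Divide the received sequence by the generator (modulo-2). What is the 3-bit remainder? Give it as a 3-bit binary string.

Modulo-2 division of 10111010001101 by 1011:
  pos 0: 1011 XOR 1011 = 0000
  pos 4: 1010 XOR 1011 = 0001
  pos 7: 1001 XOR 1011 = 0010
  pos 9: 1010 XOR 1011 = 0001
Remainder = 011 (nonzero — an error is detected).

011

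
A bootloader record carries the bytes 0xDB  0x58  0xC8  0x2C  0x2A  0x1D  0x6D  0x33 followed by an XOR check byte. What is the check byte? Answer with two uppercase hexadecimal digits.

XOR the bytes together:
  start with 0xDB
  0xDB ⊕ 0x58 = 0x83
  0x83 ⊕ 0xC8 = 0x4B
  0x4B ⊕ 0x2C = 0x67
  0x67 ⊕ 0x2A = 0x4D
  0x4D ⊕ 0x1D = 0x50
  0x50 ⊕ 0x6D = 0x3D
  0x3D ⊕ 0x33 = 0x0E

0E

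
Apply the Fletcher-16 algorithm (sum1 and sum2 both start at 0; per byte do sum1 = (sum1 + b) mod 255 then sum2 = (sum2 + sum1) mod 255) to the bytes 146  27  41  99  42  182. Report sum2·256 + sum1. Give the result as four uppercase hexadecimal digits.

Running sums (mod 255):
  after byte 0 (146): sum1=146, sum2=146
  after byte 1 (27): sum1=173, sum2=64
  after byte 2 (41): sum1=214, sum2=23
  after byte 3 (99): sum1=58, sum2=81
  after byte 4 (42): sum1=100, sum2=181
  after byte 5 (182): sum1=27, sum2=208
Checksum = sum2·256 + sum1 = 208·256 + 27 = 53275 = 0xD01B.

D01B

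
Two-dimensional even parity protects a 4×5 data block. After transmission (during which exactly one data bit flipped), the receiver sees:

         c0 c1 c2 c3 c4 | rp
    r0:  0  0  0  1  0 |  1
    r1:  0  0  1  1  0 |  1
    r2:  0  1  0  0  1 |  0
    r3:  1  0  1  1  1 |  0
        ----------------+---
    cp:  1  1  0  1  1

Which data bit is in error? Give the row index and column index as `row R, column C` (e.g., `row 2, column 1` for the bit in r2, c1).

Recompute each row's even parity and compare to rp:
  r0: data parity 1, sent rp 1 → ok
  r1: data parity 0, sent rp 1 → mismatch
  r2: data parity 0, sent rp 0 → ok
  r3: data parity 0, sent rp 0 → ok
Recompute each column's even parity and compare to cp:
  c0: data parity 1, sent cp 1 → ok
  c1: data parity 1, sent cp 1 → ok
  c2: data parity 0, sent cp 0 → ok
  c3: data parity 1, sent cp 1 → ok
  c4: data parity 0, sent cp 1 → mismatch
Exactly one row (r1) and one column (c4) fail → the flipped bit is at their intersection.

row 1, column 4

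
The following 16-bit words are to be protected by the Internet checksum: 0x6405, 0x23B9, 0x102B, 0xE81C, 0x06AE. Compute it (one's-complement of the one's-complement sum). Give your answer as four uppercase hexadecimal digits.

One's-complement addition (fold any carry out of bit 15 back into bit 0):
  0x6405 + 0x23B9 = 0x087BE
  0x87BE + 0x102B = 0x097E9
  0x97E9 + 0xE81C = 0x18005 → wrap carry → 0x8006
  0x8006 + 0x06AE = 0x086B4
One's-complement sum = 0x86B4.
Checksum = ~0x86B4 & 0xFFFF = 0x794B.

794B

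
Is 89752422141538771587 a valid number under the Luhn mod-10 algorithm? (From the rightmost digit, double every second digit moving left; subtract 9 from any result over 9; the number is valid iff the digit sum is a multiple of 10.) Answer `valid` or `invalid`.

valid

From the right, keep odd positions and double even positions (subtract 9 from any doubled value over 9):
  doubled (positions 2,4,...): 7 2 5 6 2 2 4 4 5 7 → sum 44
  kept (positions 1,3,...): 7 5 7 8 5 4 2 4 5 9 → sum 56
Total = 100.
100 mod 10 = 0, so the number is valid.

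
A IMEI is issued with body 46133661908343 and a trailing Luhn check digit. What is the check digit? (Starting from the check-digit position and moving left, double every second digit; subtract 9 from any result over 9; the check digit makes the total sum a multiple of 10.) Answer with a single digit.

Partial digits right→left: 3 4 3 8 0 9 1 6 6 3 3 1 6 4
Double every second digit counting from the check-digit position (so the 1st, 3rd, 5th, ... of the partial from the right).
  doubled (with −9 where >9): 6 6 0 2 3 6 3 → sum 26
  kept as-is: 4 8 9 6 3 1 4 → sum 35
Total = 26 + 35 = 61.
Check digit = (10 − (61 mod 10)) mod 10 = 9.

9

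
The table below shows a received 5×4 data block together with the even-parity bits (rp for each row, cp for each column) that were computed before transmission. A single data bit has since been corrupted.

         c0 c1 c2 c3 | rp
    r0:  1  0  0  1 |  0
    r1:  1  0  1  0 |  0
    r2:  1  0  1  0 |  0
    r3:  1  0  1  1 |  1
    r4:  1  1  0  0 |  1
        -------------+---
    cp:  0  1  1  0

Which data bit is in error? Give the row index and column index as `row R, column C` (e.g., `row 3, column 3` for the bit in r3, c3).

row 4, column 0

Recompute each row's even parity and compare to rp:
  r0: data parity 0, sent rp 0 → ok
  r1: data parity 0, sent rp 0 → ok
  r2: data parity 0, sent rp 0 → ok
  r3: data parity 1, sent rp 1 → ok
  r4: data parity 0, sent rp 1 → mismatch
Recompute each column's even parity and compare to cp:
  c0: data parity 1, sent cp 0 → mismatch
  c1: data parity 1, sent cp 1 → ok
  c2: data parity 1, sent cp 1 → ok
  c3: data parity 0, sent cp 0 → ok
Exactly one row (r4) and one column (c0) fail → the flipped bit is at their intersection.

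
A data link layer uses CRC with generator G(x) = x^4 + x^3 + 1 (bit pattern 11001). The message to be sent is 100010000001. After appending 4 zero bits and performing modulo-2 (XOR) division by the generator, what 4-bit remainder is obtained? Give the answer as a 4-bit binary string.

Append 4 zeros: 1000100000010000. Divide by 11001 (XOR where the leading bit is 1):
  pos 0: 10001 XOR 11001 = 01000
  pos 1: 10000 XOR 11001 = 01001
  pos 2: 10010 XOR 11001 = 01011
  pos 3: 10110 XOR 11001 = 01111
  pos 4: 11110 XOR 11001 = 00111
  pos 6: 11100 XOR 11001 = 00101
  pos 8: 10110 XOR 11001 = 01111
  pos 9: 11110 XOR 11001 = 00111
  pos 11: 11100 XOR 11001 = 00101
Remainder (last 4 bits) = 0101. This is the CRC / FCS.

0101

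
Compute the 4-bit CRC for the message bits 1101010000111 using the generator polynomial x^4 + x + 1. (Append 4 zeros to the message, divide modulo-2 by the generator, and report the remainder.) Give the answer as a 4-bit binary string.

1001

Append 4 zeros: 11010100001110000. Divide by 10011 (XOR where the leading bit is 1):
  pos 0: 11010 XOR 10011 = 01001
  pos 1: 10011 XOR 10011 = 00000
  pos 10: 11100 XOR 10011 = 01111
  pos 11: 11110 XOR 10011 = 01101
  pos 12: 11010 XOR 10011 = 01001
Remainder (last 4 bits) = 1001. This is the CRC / FCS.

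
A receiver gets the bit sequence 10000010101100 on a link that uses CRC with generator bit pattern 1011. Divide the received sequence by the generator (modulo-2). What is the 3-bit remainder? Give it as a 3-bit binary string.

Modulo-2 division of 10000010101100 by 1011:
  pos 0: 1000 XOR 1011 = 0011
  pos 2: 1100 XOR 1011 = 0111
  pos 3: 1111 XOR 1011 = 0100
  pos 4: 1000 XOR 1011 = 0011
  pos 6: 1110 XOR 1011 = 0101
  pos 7: 1011 XOR 1011 = 0000
Remainder = 100 (nonzero — an error is detected).

100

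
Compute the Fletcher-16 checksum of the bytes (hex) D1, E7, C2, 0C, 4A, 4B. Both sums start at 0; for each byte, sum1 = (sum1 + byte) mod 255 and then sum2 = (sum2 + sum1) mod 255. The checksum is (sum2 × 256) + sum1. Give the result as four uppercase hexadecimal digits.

Running sums (mod 255):
  after byte 0 (D1): sum1=209, sum2=209
  after byte 1 (E7): sum1=185, sum2=139
  after byte 2 (C2): sum1=124, sum2=8
  after byte 3 (0C): sum1=136, sum2=144
  after byte 4 (4A): sum1=210, sum2=99
  after byte 5 (4B): sum1=30, sum2=129
Checksum = sum2·256 + sum1 = 129·256 + 30 = 33054 = 0x811E.

811E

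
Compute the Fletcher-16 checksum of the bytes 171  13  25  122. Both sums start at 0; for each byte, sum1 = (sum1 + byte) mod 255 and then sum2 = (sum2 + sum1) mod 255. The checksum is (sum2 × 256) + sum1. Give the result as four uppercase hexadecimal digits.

Running sums (mod 255):
  after byte 0 (171): sum1=171, sum2=171
  after byte 1 (13): sum1=184, sum2=100
  after byte 2 (25): sum1=209, sum2=54
  after byte 3 (122): sum1=76, sum2=130
Checksum = sum2·256 + sum1 = 130·256 + 76 = 33356 = 0x824C.

824C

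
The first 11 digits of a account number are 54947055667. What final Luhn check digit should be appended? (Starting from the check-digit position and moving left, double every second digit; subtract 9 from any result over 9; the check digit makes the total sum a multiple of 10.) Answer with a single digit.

7

Partial digits right→left: 7 6 6 5 5 0 7 4 9 4 5
Double every second digit counting from the check-digit position (so the 1st, 3rd, 5th, ... of the partial from the right).
  doubled (with −9 where >9): 5 3 1 5 9 1 → sum 24
  kept as-is: 6 5 0 4 4 → sum 19
Total = 24 + 19 = 43.
Check digit = (10 − (43 mod 10)) mod 10 = 7.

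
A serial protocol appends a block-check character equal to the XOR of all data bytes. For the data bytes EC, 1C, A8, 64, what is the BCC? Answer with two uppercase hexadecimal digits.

XOR the bytes together:
  start with 0xEC
  0xEC ⊕ 0x1C = 0xF0
  0xF0 ⊕ 0xA8 = 0x58
  0x58 ⊕ 0x64 = 0x3C

3C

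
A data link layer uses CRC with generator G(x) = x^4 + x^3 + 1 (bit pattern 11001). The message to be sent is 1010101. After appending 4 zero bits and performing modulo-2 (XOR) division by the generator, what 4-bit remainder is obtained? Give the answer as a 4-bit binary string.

Append 4 zeros: 10101010000. Divide by 11001 (XOR where the leading bit is 1):
  pos 0: 10101 XOR 11001 = 01100
  pos 1: 11000 XOR 11001 = 00001
  pos 5: 11000 XOR 11001 = 00001
Remainder (last 4 bits) = 0010. This is the CRC / FCS.

0010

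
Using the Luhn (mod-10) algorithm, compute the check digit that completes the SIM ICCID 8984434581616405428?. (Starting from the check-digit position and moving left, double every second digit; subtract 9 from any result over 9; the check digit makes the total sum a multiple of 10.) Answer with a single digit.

Partial digits right→left: 8 2 4 5 0 4 6 1 6 1 8 5 4 3 4 4 8 9 8
Double every second digit counting from the check-digit position (so the 1st, 3rd, 5th, ... of the partial from the right).
  doubled (with −9 where >9): 7 8 0 3 3 7 8 8 7 7 → sum 58
  kept as-is: 2 5 4 1 1 5 3 4 9 → sum 34
Total = 58 + 34 = 92.
Check digit = (10 − (92 mod 10)) mod 10 = 8.

8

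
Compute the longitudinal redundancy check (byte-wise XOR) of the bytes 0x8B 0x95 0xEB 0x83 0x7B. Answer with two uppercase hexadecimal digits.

XOR the bytes together:
  start with 0x8B
  0x8B ⊕ 0x95 = 0x1E
  0x1E ⊕ 0xEB = 0xF5
  0xF5 ⊕ 0x83 = 0x76
  0x76 ⊕ 0x7B = 0x0D

0D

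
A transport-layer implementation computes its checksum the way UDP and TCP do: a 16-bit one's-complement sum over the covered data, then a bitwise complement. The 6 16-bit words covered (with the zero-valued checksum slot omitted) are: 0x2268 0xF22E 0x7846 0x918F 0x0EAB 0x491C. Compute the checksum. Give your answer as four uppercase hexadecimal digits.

89CB

One's-complement addition (fold any carry out of bit 15 back into bit 0):
  0x2268 + 0xF22E = 0x11496 → wrap carry → 0x1497
  0x1497 + 0x7846 = 0x08CDD
  0x8CDD + 0x918F = 0x11E6C → wrap carry → 0x1E6D
  0x1E6D + 0x0EAB = 0x02D18
  0x2D18 + 0x491C = 0x07634
One's-complement sum = 0x7634.
Checksum = ~0x7634 & 0xFFFF = 0x89CB.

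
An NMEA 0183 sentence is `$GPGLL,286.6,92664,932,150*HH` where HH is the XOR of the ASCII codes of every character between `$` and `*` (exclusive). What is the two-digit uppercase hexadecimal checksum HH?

XOR the ASCII codes of the payload characters:
  'G' = 0x47 → acc = 0x47
  'P' = 0x50 → acc = 0x17
  'G' = 0x47 → acc = 0x50
  'L' = 0x4C → acc = 0x1C
  'L' = 0x4C → acc = 0x50
  ',' = 0x2C → acc = 0x7C
  '2' = 0x32 → acc = 0x4E
  '8' = 0x38 → acc = 0x76
  '6' = 0x36 → acc = 0x40
  '.' = 0x2E → acc = 0x6E
  '6' = 0x36 → acc = 0x58
  ',' = 0x2C → acc = 0x74
  '9' = 0x39 → acc = 0x4D
  '2' = 0x32 → acc = 0x7F
  '6' = 0x36 → acc = 0x49
  '6' = 0x36 → acc = 0x7F
  '4' = 0x34 → acc = 0x4B
  ',' = 0x2C → acc = 0x67
  '9' = 0x39 → acc = 0x5E
  '3' = 0x33 → acc = 0x6D
  '2' = 0x32 → acc = 0x5F
  ',' = 0x2C → acc = 0x73
  '1' = 0x31 → acc = 0x42
  '5' = 0x35 → acc = 0x77
  '0' = 0x30 → acc = 0x47
Checksum = 0x47.

47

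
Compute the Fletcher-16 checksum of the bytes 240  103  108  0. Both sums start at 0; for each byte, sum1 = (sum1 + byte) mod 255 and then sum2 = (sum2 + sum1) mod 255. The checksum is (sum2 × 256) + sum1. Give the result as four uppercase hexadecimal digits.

D2C4

Running sums (mod 255):
  after byte 0 (240): sum1=240, sum2=240
  after byte 1 (103): sum1=88, sum2=73
  after byte 2 (108): sum1=196, sum2=14
  after byte 3 (0): sum1=196, sum2=210
Checksum = sum2·256 + sum1 = 210·256 + 196 = 53956 = 0xD2C4.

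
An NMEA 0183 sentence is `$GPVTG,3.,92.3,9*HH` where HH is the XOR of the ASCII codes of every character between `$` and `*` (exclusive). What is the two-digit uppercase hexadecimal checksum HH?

XOR the ASCII codes of the payload characters:
  'G' = 0x47 → acc = 0x47
  'P' = 0x50 → acc = 0x17
  'V' = 0x56 → acc = 0x41
  'T' = 0x54 → acc = 0x15
  'G' = 0x47 → acc = 0x52
  ',' = 0x2C → acc = 0x7E
  '3' = 0x33 → acc = 0x4D
  '.' = 0x2E → acc = 0x63
  ',' = 0x2C → acc = 0x4F
  '9' = 0x39 → acc = 0x76
  '2' = 0x32 → acc = 0x44
  '.' = 0x2E → acc = 0x6A
  '3' = 0x33 → acc = 0x59
  ',' = 0x2C → acc = 0x75
  '9' = 0x39 → acc = 0x4C
Checksum = 0x4C.

4C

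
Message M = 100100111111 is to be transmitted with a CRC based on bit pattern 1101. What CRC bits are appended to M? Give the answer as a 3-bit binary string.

010

Append 3 zeros: 100100111111000. Divide by 1101 (XOR where the leading bit is 1):
  pos 0: 1001 XOR 1101 = 0100
  pos 1: 1000 XOR 1101 = 0101
  pos 2: 1010 XOR 1101 = 0111
  pos 3: 1111 XOR 1101 = 0010
  pos 5: 1011 XOR 1101 = 0110
  pos 6: 1101 XOR 1101 = 0000
  pos 10: 1100 XOR 1101 = 0001
Remainder (last 3 bits) = 010. This is the CRC / FCS.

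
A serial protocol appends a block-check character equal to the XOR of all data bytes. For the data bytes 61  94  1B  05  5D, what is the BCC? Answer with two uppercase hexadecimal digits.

B6

XOR the bytes together:
  start with 0x61
  0x61 ⊕ 0x94 = 0xF5
  0xF5 ⊕ 0x1B = 0xEE
  0xEE ⊕ 0x05 = 0xEB
  0xEB ⊕ 0x5D = 0xB6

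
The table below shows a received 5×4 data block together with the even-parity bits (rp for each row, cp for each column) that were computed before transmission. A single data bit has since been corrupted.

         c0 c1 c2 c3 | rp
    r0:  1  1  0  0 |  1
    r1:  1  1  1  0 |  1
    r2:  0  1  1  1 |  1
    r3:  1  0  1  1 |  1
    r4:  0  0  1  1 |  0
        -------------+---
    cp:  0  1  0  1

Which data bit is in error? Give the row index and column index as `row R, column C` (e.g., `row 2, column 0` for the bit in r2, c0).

row 0, column 0

Recompute each row's even parity and compare to rp:
  r0: data parity 0, sent rp 1 → mismatch
  r1: data parity 1, sent rp 1 → ok
  r2: data parity 1, sent rp 1 → ok
  r3: data parity 1, sent rp 1 → ok
  r4: data parity 0, sent rp 0 → ok
Recompute each column's even parity and compare to cp:
  c0: data parity 1, sent cp 0 → mismatch
  c1: data parity 1, sent cp 1 → ok
  c2: data parity 0, sent cp 0 → ok
  c3: data parity 1, sent cp 1 → ok
Exactly one row (r0) and one column (c0) fail → the flipped bit is at their intersection.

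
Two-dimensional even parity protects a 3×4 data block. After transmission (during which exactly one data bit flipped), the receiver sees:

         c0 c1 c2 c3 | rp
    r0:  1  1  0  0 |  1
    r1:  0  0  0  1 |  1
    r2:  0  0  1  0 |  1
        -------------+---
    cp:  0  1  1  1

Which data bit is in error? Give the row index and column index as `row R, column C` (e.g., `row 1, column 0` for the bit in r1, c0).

row 0, column 0

Recompute each row's even parity and compare to rp:
  r0: data parity 0, sent rp 1 → mismatch
  r1: data parity 1, sent rp 1 → ok
  r2: data parity 1, sent rp 1 → ok
Recompute each column's even parity and compare to cp:
  c0: data parity 1, sent cp 0 → mismatch
  c1: data parity 1, sent cp 1 → ok
  c2: data parity 1, sent cp 1 → ok
  c3: data parity 1, sent cp 1 → ok
Exactly one row (r0) and one column (c0) fail → the flipped bit is at their intersection.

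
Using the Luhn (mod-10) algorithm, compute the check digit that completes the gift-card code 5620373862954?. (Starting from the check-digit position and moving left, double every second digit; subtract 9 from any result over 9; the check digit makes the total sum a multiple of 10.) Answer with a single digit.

Partial digits right→left: 4 5 9 2 6 8 3 7 3 0 2 6 5
Double every second digit counting from the check-digit position (so the 1st, 3rd, 5th, ... of the partial from the right).
  doubled (with −9 where >9): 8 9 3 6 6 4 1 → sum 37
  kept as-is: 5 2 8 7 0 6 → sum 28
Total = 37 + 28 = 65.
Check digit = (10 − (65 mod 10)) mod 10 = 5.

5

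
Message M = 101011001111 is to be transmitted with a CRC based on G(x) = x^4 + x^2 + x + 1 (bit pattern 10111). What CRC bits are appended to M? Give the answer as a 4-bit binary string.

0101

Append 4 zeros: 1010110011110000. Divide by 10111 (XOR where the leading bit is 1):
  pos 0: 10101 XOR 10111 = 00010
  pos 3: 10100 XOR 10111 = 00011
  pos 6: 11111 XOR 10111 = 01000
  pos 7: 10001 XOR 10111 = 00110
  pos 9: 11000 XOR 10111 = 01111
  pos 10: 11110 XOR 10111 = 01001
  pos 11: 10010 XOR 10111 = 00101
Remainder (last 4 bits) = 0101. This is the CRC / FCS.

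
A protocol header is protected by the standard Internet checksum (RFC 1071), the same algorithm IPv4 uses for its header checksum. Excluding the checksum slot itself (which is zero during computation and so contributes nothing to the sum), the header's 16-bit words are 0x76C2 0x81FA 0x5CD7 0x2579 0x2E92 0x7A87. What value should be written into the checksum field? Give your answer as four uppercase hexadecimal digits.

DBD8

One's-complement addition (fold any carry out of bit 15 back into bit 0):
  0x76C2 + 0x81FA = 0x0F8BC
  0xF8BC + 0x5CD7 = 0x15593 → wrap carry → 0x5594
  0x5594 + 0x2579 = 0x07B0D
  0x7B0D + 0x2E92 = 0x0A99F
  0xA99F + 0x7A87 = 0x12426 → wrap carry → 0x2427
One's-complement sum = 0x2427.
Checksum = ~0x2427 & 0xFFFF = 0xDBD8.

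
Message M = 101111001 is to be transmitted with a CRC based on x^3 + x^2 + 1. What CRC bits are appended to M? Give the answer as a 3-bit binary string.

011

Append 3 zeros: 101111001000. Divide by 1101 (XOR where the leading bit is 1):
  pos 0: 1011 XOR 1101 = 0110
  pos 1: 1101 XOR 1101 = 0000
  pos 5: 1001 XOR 1101 = 0100
  pos 6: 1000 XOR 1101 = 0101
  pos 7: 1010 XOR 1101 = 0111
  pos 8: 1110 XOR 1101 = 0011
Remainder (last 3 bits) = 011. This is the CRC / FCS.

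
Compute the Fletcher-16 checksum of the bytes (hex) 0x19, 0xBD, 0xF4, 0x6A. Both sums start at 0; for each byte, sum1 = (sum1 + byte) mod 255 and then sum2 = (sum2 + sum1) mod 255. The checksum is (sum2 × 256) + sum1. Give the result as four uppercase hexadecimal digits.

Running sums (mod 255):
  after byte 0 (0x19): sum1=25, sum2=25
  after byte 1 (0xBD): sum1=214, sum2=239
  after byte 2 (0xF4): sum1=203, sum2=187
  after byte 3 (0x6A): sum1=54, sum2=241
Checksum = sum2·256 + sum1 = 241·256 + 54 = 61750 = 0xF136.

F136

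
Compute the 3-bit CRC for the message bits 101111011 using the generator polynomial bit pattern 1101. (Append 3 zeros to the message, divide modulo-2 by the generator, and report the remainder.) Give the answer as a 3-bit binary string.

Append 3 zeros: 101111011000. Divide by 1101 (XOR where the leading bit is 1):
  pos 0: 1011 XOR 1101 = 0110
  pos 1: 1101 XOR 1101 = 0000
  pos 5: 1011 XOR 1101 = 0110
  pos 6: 1100 XOR 1101 = 0001
Remainder (last 3 bits) = 100. This is the CRC / FCS.

100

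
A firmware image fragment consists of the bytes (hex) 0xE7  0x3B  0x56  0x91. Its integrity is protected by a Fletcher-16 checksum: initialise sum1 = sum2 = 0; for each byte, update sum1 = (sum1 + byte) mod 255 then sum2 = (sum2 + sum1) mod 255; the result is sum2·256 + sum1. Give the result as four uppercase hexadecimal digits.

Running sums (mod 255):
  after byte 0 (0xE7): sum1=231, sum2=231
  after byte 1 (0x3B): sum1=35, sum2=11
  after byte 2 (0x56): sum1=121, sum2=132
  after byte 3 (0x91): sum1=11, sum2=143
Checksum = sum2·256 + sum1 = 143·256 + 11 = 36619 = 0x8F0B.

8F0B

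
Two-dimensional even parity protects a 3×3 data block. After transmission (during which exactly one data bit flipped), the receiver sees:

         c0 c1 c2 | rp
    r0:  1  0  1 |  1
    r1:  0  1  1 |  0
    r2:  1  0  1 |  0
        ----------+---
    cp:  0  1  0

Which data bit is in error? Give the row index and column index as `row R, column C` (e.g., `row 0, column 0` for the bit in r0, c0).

row 0, column 2

Recompute each row's even parity and compare to rp:
  r0: data parity 0, sent rp 1 → mismatch
  r1: data parity 0, sent rp 0 → ok
  r2: data parity 0, sent rp 0 → ok
Recompute each column's even parity and compare to cp:
  c0: data parity 0, sent cp 0 → ok
  c1: data parity 1, sent cp 1 → ok
  c2: data parity 1, sent cp 0 → mismatch
Exactly one row (r0) and one column (c2) fail → the flipped bit is at their intersection.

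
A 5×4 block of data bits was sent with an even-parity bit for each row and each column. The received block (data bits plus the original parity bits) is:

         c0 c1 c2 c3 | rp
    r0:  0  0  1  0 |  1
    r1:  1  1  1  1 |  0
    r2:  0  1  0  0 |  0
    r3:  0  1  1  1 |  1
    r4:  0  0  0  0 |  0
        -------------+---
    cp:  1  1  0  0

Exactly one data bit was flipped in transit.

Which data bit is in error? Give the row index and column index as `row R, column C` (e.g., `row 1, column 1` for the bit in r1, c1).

row 2, column 2

Recompute each row's even parity and compare to rp:
  r0: data parity 1, sent rp 1 → ok
  r1: data parity 0, sent rp 0 → ok
  r2: data parity 1, sent rp 0 → mismatch
  r3: data parity 1, sent rp 1 → ok
  r4: data parity 0, sent rp 0 → ok
Recompute each column's even parity and compare to cp:
  c0: data parity 1, sent cp 1 → ok
  c1: data parity 1, sent cp 1 → ok
  c2: data parity 1, sent cp 0 → mismatch
  c3: data parity 0, sent cp 0 → ok
Exactly one row (r2) and one column (c2) fail → the flipped bit is at their intersection.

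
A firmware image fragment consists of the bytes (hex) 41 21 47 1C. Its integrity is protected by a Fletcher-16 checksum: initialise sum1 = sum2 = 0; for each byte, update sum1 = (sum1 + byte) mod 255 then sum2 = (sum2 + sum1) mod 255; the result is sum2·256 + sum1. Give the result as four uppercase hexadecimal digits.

Running sums (mod 255):
  after byte 0 (41): sum1=65, sum2=65
  after byte 1 (21): sum1=98, sum2=163
  after byte 2 (47): sum1=169, sum2=77
  after byte 3 (1C): sum1=197, sum2=19
Checksum = sum2·256 + sum1 = 19·256 + 197 = 5061 = 0x13C5.

13C5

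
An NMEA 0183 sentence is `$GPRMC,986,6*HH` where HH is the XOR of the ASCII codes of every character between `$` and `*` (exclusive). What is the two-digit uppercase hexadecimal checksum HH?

XOR the ASCII codes of the payload characters:
  'G' = 0x47 → acc = 0x47
  'P' = 0x50 → acc = 0x17
  'R' = 0x52 → acc = 0x45
  'M' = 0x4D → acc = 0x08
  'C' = 0x43 → acc = 0x4B
  ',' = 0x2C → acc = 0x67
  '9' = 0x39 → acc = 0x5E
  '8' = 0x38 → acc = 0x66
  '6' = 0x36 → acc = 0x50
  ',' = 0x2C → acc = 0x7C
  '6' = 0x36 → acc = 0x4A
Checksum = 0x4A.

4A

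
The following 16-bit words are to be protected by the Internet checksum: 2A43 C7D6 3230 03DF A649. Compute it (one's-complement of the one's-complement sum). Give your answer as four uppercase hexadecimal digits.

One's-complement addition (fold any carry out of bit 15 back into bit 0):
  0x2A43 + 0xC7D6 = 0x0F219
  0xF219 + 0x3230 = 0x12449 → wrap carry → 0x244A
  0x244A + 0x03DF = 0x02829
  0x2829 + 0xA649 = 0x0CE72
One's-complement sum = 0xCE72.
Checksum = ~0xCE72 & 0xFFFF = 0x318D.

318D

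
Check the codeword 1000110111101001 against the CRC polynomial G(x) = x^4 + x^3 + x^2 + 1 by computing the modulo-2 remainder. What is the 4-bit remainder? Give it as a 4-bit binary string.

0100

Modulo-2 division of 1000110111101001 by 11101:
  pos 0: 10001 XOR 11101 = 01100
  pos 1: 11001 XOR 11101 = 00100
  pos 3: 10001 XOR 11101 = 01100
  pos 4: 11001 XOR 11101 = 00100
  pos 6: 10011 XOR 11101 = 01110
  pos 7: 11100 XOR 11101 = 00001
  pos 11: 11001 XOR 11101 = 00100
Remainder = 0100 (nonzero — an error is detected).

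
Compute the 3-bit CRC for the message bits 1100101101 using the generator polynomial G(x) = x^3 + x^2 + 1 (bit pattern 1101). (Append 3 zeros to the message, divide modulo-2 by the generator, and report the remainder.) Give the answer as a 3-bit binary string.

Append 3 zeros: 1100101101000. Divide by 1101 (XOR where the leading bit is 1):
  pos 0: 1100 XOR 1101 = 0001
  pos 3: 1101 XOR 1101 = 0000
  pos 7: 1010 XOR 1101 = 0111
  pos 8: 1110 XOR 1101 = 0011
Remainder (last 3 bits) = 110. This is the CRC / FCS.

110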